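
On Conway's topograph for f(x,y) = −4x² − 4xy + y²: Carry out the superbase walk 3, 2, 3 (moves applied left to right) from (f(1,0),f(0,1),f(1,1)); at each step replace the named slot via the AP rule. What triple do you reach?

start (-4,1,-7) = (f(1,0),f(0,1),f(1,1))
replace slot 3: 2·((-4)+1) − (-7) = 1 → (-4,1,1)
replace slot 2: 2·((-4)+1) − 1 = -7 → (-4,-7,1)
replace slot 3: 2·((-4)+(-7)) − 1 = -23 → (-4,-7,-23)

-4,-7,-23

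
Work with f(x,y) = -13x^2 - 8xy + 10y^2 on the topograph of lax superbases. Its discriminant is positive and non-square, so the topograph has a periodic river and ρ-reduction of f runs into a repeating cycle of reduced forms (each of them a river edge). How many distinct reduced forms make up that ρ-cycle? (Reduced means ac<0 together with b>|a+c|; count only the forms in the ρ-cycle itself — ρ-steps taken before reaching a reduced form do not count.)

D = 584, ⌊√D⌋ = 24
descent: ρ → (10,8,-13)  [lands on river]
river: ρ → (-13,18,5)
river: ρ → (5,22,-5)
river: ρ → (-5,18,13)
river: ρ → (13,8,-10)
river: ρ → (-10,12,11)
river: ρ → (11,10,-11)
river: ρ → (-11,12,10)
ρ-cycle length = 8 (tail of 1 descent step not counted)

8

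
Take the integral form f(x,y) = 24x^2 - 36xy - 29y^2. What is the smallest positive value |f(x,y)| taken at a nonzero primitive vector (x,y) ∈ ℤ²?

descent: ρ → (-29,36,24)  [lands on river]
river: ρ → (24,60,-5)
river: ρ → (-5,60,24)
river: ρ → (24,36,-29)
river: ρ → (-29,22,31)
river: ρ → (31,40,-20)
river: ρ → (-20,40,31)
river: ρ → (31,22,-29)
closes: descent 1, river 8
min |a| on river = 5

5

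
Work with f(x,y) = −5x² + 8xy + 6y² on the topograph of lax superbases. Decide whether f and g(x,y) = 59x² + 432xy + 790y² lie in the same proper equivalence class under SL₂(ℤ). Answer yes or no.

D₁ = 184, D₂ = 184
river cycle of f (length 12): (6, 4, -7), (-7, 10, 3), (3, 8, -10), (-10, 12, 1), (1, 12, -10), (-10, 8, 3), (3, 10, -7), (-7, 4, 6), (6, 8, -5), (-5, 12, 2), … (2 more)
river cycle of g (length 12): (6, 4, -7), (-7, 10, 3), (3, 8, -10), (-10, 12, 1), (1, 12, -10), (-10, 8, 3), (3, 10, -7), (-7, 4, 6), (6, 8, -5), (-5, 12, 2), … (2 more)
cycles coincide ⇒ equivalent

yes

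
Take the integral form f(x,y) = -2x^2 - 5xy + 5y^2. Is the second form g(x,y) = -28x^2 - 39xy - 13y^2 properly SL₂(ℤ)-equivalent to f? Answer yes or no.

D₁ = 65, D₂ = 65
river cycle of f (length 6): (5, 5, -2), (-2, 7, 2), (2, 5, -5), (-5, 5, 2), (2, 7, -2), (-2, 5, 5)
river cycle of g (length 6): (-2, 7, 2), (2, 5, -5), (-5, 5, 2), (2, 7, -2), (-2, 5, 5), (5, 5, -2)
cycles coincide ⇒ equivalent

yes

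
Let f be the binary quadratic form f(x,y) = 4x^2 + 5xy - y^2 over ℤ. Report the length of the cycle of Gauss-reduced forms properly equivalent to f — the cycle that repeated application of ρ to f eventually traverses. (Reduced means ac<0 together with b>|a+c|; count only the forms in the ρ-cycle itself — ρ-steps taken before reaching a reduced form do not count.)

D = 41, ⌊√D⌋ = 6
river: ρ → (-1,5,4)
river: ρ → (4,3,-2)
river: ρ → (-2,5,2)
river: ρ → (2,3,-4)
river: ρ → (-4,5,1)
river: ρ → (1,5,-4)
river: ρ → (-4,3,2)
river: ρ → (2,5,-2)
river: ρ → (-2,3,4)
river: ρ → (4,5,-1)
ρ-cycle length = 10 (tail of 0 descent steps not counted)

10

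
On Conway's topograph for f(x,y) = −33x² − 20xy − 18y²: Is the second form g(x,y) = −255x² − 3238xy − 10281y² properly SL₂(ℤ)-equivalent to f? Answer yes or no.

D₁ = -1976, D₂ = -1976
f is negative-definite; reduce −f:
−f: flip: (33,20,18)→(18,-20,33)
−f: translate: b→16 (≡-20 mod 36), so (18,-20,33)→(18,16,31)
−f: reduced (well bottom): (18,16,31) with a≤c, −a<b≤a
flip sign back: reduced form of f is (-18,-16,-31)
g is negative-definite; reduce −g:
−g: translate: b→178 (≡3238 mod 510), so (255,3238,10281)→(255,178,33)
−g: flip: (255,178,33)→(33,-178,255)
−g: translate: b→20 (≡-178 mod 66), so (33,-178,255)→(33,20,18)
−g: flip: (33,20,18)→(18,-20,33)
−g: translate: b→16 (≡-20 mod 36), so (18,-20,33)→(18,16,31)
−g: reduced (well bottom): (18,16,31) with a≤c, −a<b≤a
flip sign back: reduced form of g is (-18,-16,-31)
reduced forms (-18, -16, -31) vs (-18, -16, -31) ⇒ equivalent

yes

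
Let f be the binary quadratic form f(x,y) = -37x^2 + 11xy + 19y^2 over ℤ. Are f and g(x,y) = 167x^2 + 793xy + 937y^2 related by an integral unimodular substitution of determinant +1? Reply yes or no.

D₁ = 2933, D₂ = 2933
river cycle of f (length 12): (19, 27, -29), (-29, 31, 17), (17, 37, -23), (-23, 9, 31), (31, 53, -1), (-1, 53, 31), (31, 9, -23), (-23, 37, 17), (17, 31, -29), (-29, 27, 19), … (2 more)
river cycle of g (length 12): (19, 27, -29), (-29, 31, 17), (17, 37, -23), (-23, 9, 31), (31, 53, -1), (-1, 53, 31), (31, 9, -23), (-23, 37, 17), (17, 31, -29), (-29, 27, 19), … (2 more)
cycles coincide ⇒ equivalent

yes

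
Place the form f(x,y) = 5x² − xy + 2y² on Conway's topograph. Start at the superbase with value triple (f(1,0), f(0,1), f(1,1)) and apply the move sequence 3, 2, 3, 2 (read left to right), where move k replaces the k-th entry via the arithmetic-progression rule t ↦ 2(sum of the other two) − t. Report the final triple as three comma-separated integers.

start (5,2,6) = (f(1,0),f(0,1),f(1,1))
replace slot 3: 2·(5+2) − 6 = 8 → (5,2,8)
replace slot 2: 2·(5+8) − 2 = 24 → (5,24,8)
replace slot 3: 2·(5+24) − 8 = 50 → (5,24,50)
replace slot 2: 2·(5+50) − 24 = 86 → (5,86,50)

5,86,50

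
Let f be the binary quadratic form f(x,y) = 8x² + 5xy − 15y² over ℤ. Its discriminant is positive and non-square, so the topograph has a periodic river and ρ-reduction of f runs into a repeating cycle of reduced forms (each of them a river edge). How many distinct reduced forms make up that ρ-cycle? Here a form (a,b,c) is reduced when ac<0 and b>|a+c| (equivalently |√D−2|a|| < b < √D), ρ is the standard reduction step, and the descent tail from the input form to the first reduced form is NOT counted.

D = 505, ⌊√D⌋ = 22
descent: ρ → (-15,-5,8)
descent: ρ → (8,21,-2)  [lands on river]
river: ρ → (-2,19,18)
river: ρ → (18,17,-3)
river: ρ → (-3,19,12)
river: ρ → (12,5,-10)
river: ρ → (-10,15,7)
river: ρ → (7,13,-12)
river: ρ → (-12,11,8)
ρ-cycle length = 8 (tail of 2 descent steps not counted)

8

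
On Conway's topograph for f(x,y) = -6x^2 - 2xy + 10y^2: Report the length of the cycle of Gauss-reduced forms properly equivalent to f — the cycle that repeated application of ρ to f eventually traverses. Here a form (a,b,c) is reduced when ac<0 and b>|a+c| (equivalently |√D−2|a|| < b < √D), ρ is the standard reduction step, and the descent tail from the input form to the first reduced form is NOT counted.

D = 244, ⌊√D⌋ = 15
descent: ρ → (10,2,-6)
descent: ρ → (-6,10,6)  [lands on river]
river: ρ → (6,14,-2)
river: ρ → (-2,14,6)
river: ρ → (6,10,-6)
river: ρ → (-6,14,2)
river: ρ → (2,14,-6)
ρ-cycle length = 6 (tail of 2 descent steps not counted)

6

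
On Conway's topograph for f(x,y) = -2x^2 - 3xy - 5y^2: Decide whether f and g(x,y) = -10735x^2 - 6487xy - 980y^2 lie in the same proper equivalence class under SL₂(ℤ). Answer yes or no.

D₁ = -31, D₂ = -31
f is negative-definite; reduce −f:
−f: translate: b→-1 (≡3 mod 4), so (2,3,5)→(2,-1,4)
−f: reduced (well bottom): (2,-1,4) with a≤c, −a<b≤a
flip sign back: reduced form of f is (-2,1,-4)
g is negative-definite; reduce −g:
−g: flip: (10735,6487,980)→(980,-6487,10735)
−g: translate: b→-607 (≡-6487 mod 1960), so (980,-6487,10735)→(980,-607,94)
−g: flip: (980,-607,94)→(94,607,980)
−g: translate: b→43 (≡607 mod 188), so (94,607,980)→(94,43,5)
−g: flip: (94,43,5)→(5,-43,94)
−g: translate: b→-3 (≡-43 mod 10), so (5,-43,94)→(5,-3,2)
−g: flip: (5,-3,2)→(2,3,5)
−g: translate: b→-1 (≡3 mod 4), so (2,3,5)→(2,-1,4)
−g: reduced (well bottom): (2,-1,4) with a≤c, −a<b≤a
flip sign back: reduced form of g is (-2,1,-4)
reduced forms (-2, 1, -4) vs (-2, 1, -4) ⇒ equivalent

yes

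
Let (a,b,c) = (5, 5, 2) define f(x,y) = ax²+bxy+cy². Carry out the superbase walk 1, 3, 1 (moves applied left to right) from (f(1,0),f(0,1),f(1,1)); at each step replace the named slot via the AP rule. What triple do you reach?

start (5,2,12) = (f(1,0),f(0,1),f(1,1))
replace slot 1: 2·(2+12) − 5 = 23 → (23,2,12)
replace slot 3: 2·(23+2) − 12 = 38 → (23,2,38)
replace slot 1: 2·(2+38) − 23 = 57 → (57,2,38)

57,2,38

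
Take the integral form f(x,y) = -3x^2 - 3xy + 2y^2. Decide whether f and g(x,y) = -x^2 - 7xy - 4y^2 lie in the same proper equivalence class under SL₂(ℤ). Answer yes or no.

D₁ = 33, D₂ = 33
river cycle of f (length 4): (2, 3, -3), (-3, 3, 2), (2, 5, -1), (-1, 5, 2)
river cycle of g (length 4): (2, 5, -1), (-1, 5, 2), (2, 3, -3), (-3, 3, 2)
cycles coincide ⇒ equivalent

yes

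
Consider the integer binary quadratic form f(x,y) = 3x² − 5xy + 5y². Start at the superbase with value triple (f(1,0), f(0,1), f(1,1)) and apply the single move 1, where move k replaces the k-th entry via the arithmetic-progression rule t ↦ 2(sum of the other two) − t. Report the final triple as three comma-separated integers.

start (3,5,3) = (f(1,0),f(0,1),f(1,1))
replace slot 1: 2·(5+3) − 3 = 13 → (13,5,3)

13,5,3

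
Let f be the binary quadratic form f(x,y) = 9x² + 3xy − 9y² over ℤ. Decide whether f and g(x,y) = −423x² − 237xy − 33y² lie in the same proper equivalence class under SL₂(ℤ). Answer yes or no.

D₁ = 333, D₂ = 333
river cycle of f (length 6): (-9, 15, 3), (3, 15, -9), (-9, 3, 9), (9, 15, -3), (-3, 15, 9), (9, 3, -9)
river cycle of g (length 6): (-3, 15, 9), (9, 3, -9), (-9, 15, 3), (3, 15, -9), (-9, 3, 9), (9, 15, -3)
cycles coincide ⇒ equivalent

yes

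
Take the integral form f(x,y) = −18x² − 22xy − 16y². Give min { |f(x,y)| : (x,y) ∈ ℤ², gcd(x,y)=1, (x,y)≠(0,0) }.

translate: b→-14 (≡22 mod 36), so (18,22,16)→(18,-14,12)
flip: (18,-14,12)→(12,14,18)
translate: b→-10 (≡14 mod 24), so (12,14,18)→(12,-10,16)
reduced (well bottom): (12,-10,16) with a≤c, −a<b≤a
well minimum |f| = |-12| = 12 (negative-definite)

12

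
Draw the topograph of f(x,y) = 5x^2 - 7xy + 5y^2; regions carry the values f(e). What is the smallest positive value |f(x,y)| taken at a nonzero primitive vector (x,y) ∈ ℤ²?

translate: b→3 (≡-7 mod 10), so (5,-7,5)→(5,3,3)
flip: (5,3,3)→(3,-3,5)
translate: b→3 (≡-3 mod 6), so (3,-3,5)→(3,3,5)
reduced (well bottom): (3,3,5) with a≤c, −a<b≤a
well minimum = a = 3

3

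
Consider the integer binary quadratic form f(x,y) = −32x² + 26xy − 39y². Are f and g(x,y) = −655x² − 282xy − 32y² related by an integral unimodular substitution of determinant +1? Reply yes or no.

D₁ = -4316, D₂ = -4316
f is negative-definite; reduce −f:
−f: reduced (well bottom): (32,-26,39) with a≤c, −a<b≤a
flip sign back: reduced form of f is (-32,26,-39)
g is negative-definite; reduce −g:
−g: flip: (655,282,32)→(32,-282,655)
−g: translate: b→-26 (≡-282 mod 64), so (32,-282,655)→(32,-26,39)
−g: reduced (well bottom): (32,-26,39) with a≤c, −a<b≤a
flip sign back: reduced form of g is (-32,26,-39)
reduced forms (-32, 26, -39) vs (-32, 26, -39) ⇒ equivalent

yes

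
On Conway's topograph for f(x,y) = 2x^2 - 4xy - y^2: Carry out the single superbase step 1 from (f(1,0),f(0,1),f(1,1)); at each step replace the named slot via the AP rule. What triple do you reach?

start (2,-1,-3) = (f(1,0),f(0,1),f(1,1))
replace slot 1: 2·((-1)+(-3)) − 2 = -10 → (-10,-1,-3)

-10,-1,-3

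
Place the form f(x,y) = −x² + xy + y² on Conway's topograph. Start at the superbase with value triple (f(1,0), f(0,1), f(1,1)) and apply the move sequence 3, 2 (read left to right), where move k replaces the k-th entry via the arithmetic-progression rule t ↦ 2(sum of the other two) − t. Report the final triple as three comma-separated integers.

start (-1,1,1) = (f(1,0),f(0,1),f(1,1))
replace slot 3: 2·((-1)+1) − 1 = -1 → (-1,1,-1)
replace slot 2: 2·((-1)+(-1)) − 1 = -5 → (-1,-5,-1)

-1,-5,-1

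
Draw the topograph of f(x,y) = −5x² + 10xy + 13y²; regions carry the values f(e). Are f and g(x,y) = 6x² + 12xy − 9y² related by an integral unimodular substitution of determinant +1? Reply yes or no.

D₁ = 360, D₂ = 360
river cycle of f (length 4): (13, 16, -2), (-2, 16, 13), (13, 10, -5), (-5, 10, 13)
river cycle of g (length 6): (-9, 6, 9), (9, 12, -6), (-6, 12, 9), (9, 6, -9), (-9, 12, 6), (6, 12, -9)
cycles differ ⇒ inequivalent

no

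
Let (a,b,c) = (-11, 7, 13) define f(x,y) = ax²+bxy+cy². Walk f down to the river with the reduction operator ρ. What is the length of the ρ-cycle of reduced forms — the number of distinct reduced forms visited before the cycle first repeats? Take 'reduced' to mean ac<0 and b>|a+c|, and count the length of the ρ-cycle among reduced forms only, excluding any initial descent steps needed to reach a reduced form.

D = 621, ⌊√D⌋ = 24
river: ρ → (13,19,-5)
river: ρ → (-5,21,9)
river: ρ → (9,15,-11)
river: ρ → (-11,7,13)
ρ-cycle length = 4 (tail of 0 descent steps not counted)

4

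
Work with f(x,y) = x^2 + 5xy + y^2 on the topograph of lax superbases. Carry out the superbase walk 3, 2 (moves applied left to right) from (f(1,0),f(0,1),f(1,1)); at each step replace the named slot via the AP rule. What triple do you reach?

start (1,1,7) = (f(1,0),f(0,1),f(1,1))
replace slot 3: 2·(1+1) − 7 = -3 → (1,1,-3)
replace slot 2: 2·(1+(-3)) − 1 = -5 → (1,-5,-3)

1,-5,-3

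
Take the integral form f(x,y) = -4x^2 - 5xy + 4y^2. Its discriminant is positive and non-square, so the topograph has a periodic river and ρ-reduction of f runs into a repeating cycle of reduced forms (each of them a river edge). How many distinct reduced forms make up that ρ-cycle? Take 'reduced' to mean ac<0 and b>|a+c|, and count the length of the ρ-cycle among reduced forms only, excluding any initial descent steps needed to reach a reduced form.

D = 89, ⌊√D⌋ = 9
descent: ρ → (4,5,-4)  [lands on river]
river: ρ → (-4,3,5)
river: ρ → (5,7,-2)
river: ρ → (-2,9,1)
river: ρ → (1,9,-2)
river: ρ → (-2,7,5)
river: ρ → (5,3,-4)
river: ρ → (-4,5,4)
river: ρ → (4,3,-5)
river: ρ → (-5,7,2)
river: ρ → (2,9,-1)
river: ρ → (-1,9,2)
river: ρ → (2,7,-5)
river: ρ → (-5,3,4)
ρ-cycle length = 14 (tail of 1 descent step not counted)

14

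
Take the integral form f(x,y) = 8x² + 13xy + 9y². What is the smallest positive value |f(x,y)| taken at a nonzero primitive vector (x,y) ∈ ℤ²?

translate: b→-3 (≡13 mod 16), so (8,13,9)→(8,-3,4)
flip: (8,-3,4)→(4,3,8)
reduced (well bottom): (4,3,8) with a≤c, −a<b≤a
well minimum = a = 4

4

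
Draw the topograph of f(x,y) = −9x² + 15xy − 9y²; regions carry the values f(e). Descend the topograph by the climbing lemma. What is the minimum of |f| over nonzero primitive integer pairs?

translate: b→3 (≡-15 mod 18), so (9,-15,9)→(9,3,3)
flip: (9,3,3)→(3,-3,9)
translate: b→3 (≡-3 mod 6), so (3,-3,9)→(3,3,9)
reduced (well bottom): (3,3,9) with a≤c, −a<b≤a
well minimum |f| = |-3| = 3 (negative-definite)

3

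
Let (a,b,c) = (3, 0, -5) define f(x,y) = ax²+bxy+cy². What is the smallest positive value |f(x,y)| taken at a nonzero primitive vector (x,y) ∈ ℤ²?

descent: ρ → (-5,0,3)
descent: ρ → (3,6,-2)  [lands on river]
river: ρ → (-2,6,3)
closes: descent 2, river 2
min |a| on river = 2

2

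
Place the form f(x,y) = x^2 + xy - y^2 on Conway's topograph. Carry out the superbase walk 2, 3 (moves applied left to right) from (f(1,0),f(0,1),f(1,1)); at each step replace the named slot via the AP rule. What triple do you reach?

start (1,-1,1) = (f(1,0),f(0,1),f(1,1))
replace slot 2: 2·(1+1) − (-1) = 5 → (1,5,1)
replace slot 3: 2·(1+5) − 1 = 11 → (1,5,11)

1,5,11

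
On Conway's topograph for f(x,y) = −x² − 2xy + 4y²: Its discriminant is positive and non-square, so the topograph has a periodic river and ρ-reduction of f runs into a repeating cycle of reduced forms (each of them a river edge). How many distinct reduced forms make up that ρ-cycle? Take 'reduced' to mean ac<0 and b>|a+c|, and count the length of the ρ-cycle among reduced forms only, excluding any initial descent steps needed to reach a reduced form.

D = 20, ⌊√D⌋ = 4
descent: ρ → (4,2,-1)
descent: ρ → (-1,4,1)  [lands on river]
river: ρ → (1,4,-1)
ρ-cycle length = 2 (tail of 2 descent steps not counted)

2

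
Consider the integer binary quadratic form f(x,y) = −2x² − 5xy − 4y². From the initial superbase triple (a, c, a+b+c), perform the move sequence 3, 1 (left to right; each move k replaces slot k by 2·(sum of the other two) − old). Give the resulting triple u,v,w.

start (-2,-4,-11) = (f(1,0),f(0,1),f(1,1))
replace slot 3: 2·((-2)+(-4)) − (-11) = -1 → (-2,-4,-1)
replace slot 1: 2·((-4)+(-1)) − (-2) = -8 → (-8,-4,-1)

-8,-4,-1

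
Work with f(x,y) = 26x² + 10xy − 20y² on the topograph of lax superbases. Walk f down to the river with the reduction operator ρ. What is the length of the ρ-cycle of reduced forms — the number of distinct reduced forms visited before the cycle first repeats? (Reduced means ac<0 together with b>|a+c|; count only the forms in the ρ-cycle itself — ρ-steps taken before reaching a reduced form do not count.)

D = 2180, ⌊√D⌋ = 46
river: ρ → (-20,30,16)
river: ρ → (16,34,-16)
river: ρ → (-16,30,20)
river: ρ → (20,10,-26)
river: ρ → (-26,42,4)
river: ρ → (4,46,-4)
river: ρ → (-4,42,26)
river: ρ → (26,10,-20)
ρ-cycle length = 8 (tail of 0 descent steps not counted)

8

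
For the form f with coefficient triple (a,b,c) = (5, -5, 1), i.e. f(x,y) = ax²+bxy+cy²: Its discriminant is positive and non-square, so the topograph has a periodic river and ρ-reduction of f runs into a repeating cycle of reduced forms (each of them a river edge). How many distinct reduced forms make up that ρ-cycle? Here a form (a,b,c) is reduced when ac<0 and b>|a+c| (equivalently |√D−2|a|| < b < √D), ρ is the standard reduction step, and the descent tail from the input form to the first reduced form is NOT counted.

D = 5, ⌊√D⌋ = 2
descent: ρ → (1,1,-1)  [lands on river]
river: ρ → (-1,1,1)
ρ-cycle length = 2 (tail of 1 descent step not counted)

2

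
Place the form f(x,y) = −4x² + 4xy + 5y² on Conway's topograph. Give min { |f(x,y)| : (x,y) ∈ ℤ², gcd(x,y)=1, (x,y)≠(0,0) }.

river: ρ → (5,6,-3)
river: ρ → (-3,6,5)
river: ρ → (5,4,-4)
river: ρ → (-4,4,5)
closes: descent 0, river 4
min |a| on river = 3

3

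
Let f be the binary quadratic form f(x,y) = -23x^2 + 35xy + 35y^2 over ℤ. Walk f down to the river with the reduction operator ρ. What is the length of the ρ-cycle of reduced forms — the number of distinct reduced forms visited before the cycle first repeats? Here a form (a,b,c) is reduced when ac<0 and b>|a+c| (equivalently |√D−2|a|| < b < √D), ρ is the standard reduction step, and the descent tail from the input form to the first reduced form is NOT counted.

D = 4445, ⌊√D⌋ = 66
river: ρ → (35,35,-23)
river: ρ → (-23,57,13)
river: ρ → (13,47,-43)
river: ρ → (-43,39,17)
river: ρ → (17,63,-7)
river: ρ → (-7,63,17)
river: ρ → (17,39,-43)
river: ρ → (-43,47,13)
river: ρ → (13,57,-23)
river: ρ → (-23,35,35)
ρ-cycle length = 10 (tail of 0 descent steps not counted)

10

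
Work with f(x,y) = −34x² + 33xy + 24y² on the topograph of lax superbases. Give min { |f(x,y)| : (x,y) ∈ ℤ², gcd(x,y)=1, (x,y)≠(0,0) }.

river: ρ → (24,63,-4)
river: ρ → (-4,65,8)
river: ρ → (8,63,-12)
river: ρ → (-12,57,23)
river: ρ → (23,35,-34)
river: ρ → (-34,33,24)
closes: descent 0, river 6
min |a| on river = 4

4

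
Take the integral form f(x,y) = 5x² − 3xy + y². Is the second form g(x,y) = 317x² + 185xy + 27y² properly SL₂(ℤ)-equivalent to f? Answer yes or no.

D₁ = -11, D₂ = -11
f: flip: (5,-3,1)→(1,3,5)
f: translate: b→1 (≡3 mod 2), so (1,3,5)→(1,1,3)
f: reduced (well bottom): (1,1,3) with a≤c, −a<b≤a
g: flip: (317,185,27)→(27,-185,317)
g: translate: b→-23 (≡-185 mod 54), so (27,-185,317)→(27,-23,5)
g: flip: (27,-23,5)→(5,23,27)
g: translate: b→3 (≡23 mod 10), so (5,23,27)→(5,3,1)
g: flip: (5,3,1)→(1,-3,5)
g: translate: b→1 (≡-3 mod 2), so (1,-3,5)→(1,1,3)
g: reduced (well bottom): (1,1,3) with a≤c, −a<b≤a
reduced forms (1, 1, 3) vs (1, 1, 3) ⇒ equivalent

yes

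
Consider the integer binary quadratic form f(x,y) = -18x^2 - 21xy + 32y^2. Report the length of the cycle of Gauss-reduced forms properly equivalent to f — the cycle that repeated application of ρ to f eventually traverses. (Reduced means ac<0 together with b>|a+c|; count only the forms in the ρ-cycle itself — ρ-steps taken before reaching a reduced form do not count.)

D = 2745, ⌊√D⌋ = 52
descent: ρ → (32,21,-18)  [lands on river]
river: ρ → (-18,51,2)
river: ρ → (2,49,-43)
river: ρ → (-43,37,8)
river: ρ → (8,43,-28)
river: ρ → (-28,13,23)
river: ρ → (23,33,-18)
river: ρ → (-18,39,17)
river: ρ → (17,29,-28)
river: ρ → (-28,27,18)
river: ρ → (18,45,-10)
river: ρ → (-10,35,38)
river: ρ → (38,41,-7)
river: ρ → (-7,43,32)
ρ-cycle length = 14 (tail of 1 descent step not counted)

14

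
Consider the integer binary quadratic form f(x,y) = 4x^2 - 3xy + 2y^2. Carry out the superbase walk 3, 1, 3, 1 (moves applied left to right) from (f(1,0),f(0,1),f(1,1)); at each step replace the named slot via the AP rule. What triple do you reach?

start (4,2,3) = (f(1,0),f(0,1),f(1,1))
replace slot 3: 2·(4+2) − 3 = 9 → (4,2,9)
replace slot 1: 2·(2+9) − 4 = 18 → (18,2,9)
replace slot 3: 2·(18+2) − 9 = 31 → (18,2,31)
replace slot 1: 2·(2+31) − 18 = 48 → (48,2,31)

48,2,31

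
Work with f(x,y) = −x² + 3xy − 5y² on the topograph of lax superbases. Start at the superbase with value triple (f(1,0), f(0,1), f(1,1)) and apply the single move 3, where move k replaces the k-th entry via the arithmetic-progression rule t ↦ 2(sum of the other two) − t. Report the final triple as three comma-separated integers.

start (-1,-5,-3) = (f(1,0),f(0,1),f(1,1))
replace slot 3: 2·((-1)+(-5)) − (-3) = -9 → (-1,-5,-9)

-1,-5,-9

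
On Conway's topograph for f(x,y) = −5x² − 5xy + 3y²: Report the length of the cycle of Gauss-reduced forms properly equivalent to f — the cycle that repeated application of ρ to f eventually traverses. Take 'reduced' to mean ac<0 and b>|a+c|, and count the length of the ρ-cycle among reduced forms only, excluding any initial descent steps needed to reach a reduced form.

D = 85, ⌊√D⌋ = 9
descent: ρ → (3,5,-5)  [lands on river]
river: ρ → (-5,5,3)
river: ρ → (3,7,-3)
river: ρ → (-3,5,5)
river: ρ → (5,5,-3)
river: ρ → (-3,7,3)
ρ-cycle length = 6 (tail of 1 descent step not counted)

6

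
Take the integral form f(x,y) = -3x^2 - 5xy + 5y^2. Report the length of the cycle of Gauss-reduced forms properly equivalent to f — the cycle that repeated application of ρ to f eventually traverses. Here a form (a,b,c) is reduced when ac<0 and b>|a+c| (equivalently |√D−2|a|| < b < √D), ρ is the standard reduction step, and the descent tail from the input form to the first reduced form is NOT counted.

D = 85, ⌊√D⌋ = 9
descent: ρ → (5,5,-3)  [lands on river]
river: ρ → (-3,7,3)
river: ρ → (3,5,-5)
river: ρ → (-5,5,3)
river: ρ → (3,7,-3)
river: ρ → (-3,5,5)
ρ-cycle length = 6 (tail of 1 descent step not counted)

6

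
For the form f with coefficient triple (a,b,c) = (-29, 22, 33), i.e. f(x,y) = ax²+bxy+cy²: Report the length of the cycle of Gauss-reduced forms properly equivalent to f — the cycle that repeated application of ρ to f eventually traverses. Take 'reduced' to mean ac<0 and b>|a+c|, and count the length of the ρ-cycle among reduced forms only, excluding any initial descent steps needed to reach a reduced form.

D = 4312, ⌊√D⌋ = 65
river: ρ → (33,44,-18)
river: ρ → (-18,64,3)
river: ρ → (3,62,-39)
river: ρ → (-39,16,26)
river: ρ → (26,36,-29)
river: ρ → (-29,22,33)
ρ-cycle length = 6 (tail of 0 descent steps not counted)

6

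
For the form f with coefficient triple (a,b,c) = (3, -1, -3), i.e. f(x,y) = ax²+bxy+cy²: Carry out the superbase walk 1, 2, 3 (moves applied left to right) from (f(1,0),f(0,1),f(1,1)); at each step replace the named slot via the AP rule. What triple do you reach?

start (3,-3,-1) = (f(1,0),f(0,1),f(1,1))
replace slot 1: 2·((-3)+(-1)) − 3 = -11 → (-11,-3,-1)
replace slot 2: 2·((-11)+(-1)) − (-3) = -21 → (-11,-21,-1)
replace slot 3: 2·((-11)+(-21)) − (-1) = -63 → (-11,-21,-63)

-11,-21,-63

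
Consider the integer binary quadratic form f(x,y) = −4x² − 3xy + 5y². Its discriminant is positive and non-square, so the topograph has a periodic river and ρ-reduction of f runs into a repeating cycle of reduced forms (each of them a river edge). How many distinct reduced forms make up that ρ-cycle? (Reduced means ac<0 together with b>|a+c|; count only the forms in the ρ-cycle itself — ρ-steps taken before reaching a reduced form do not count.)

D = 89, ⌊√D⌋ = 9
descent: ρ → (5,3,-4)  [lands on river]
river: ρ → (-4,5,4)
river: ρ → (4,3,-5)
river: ρ → (-5,7,2)
river: ρ → (2,9,-1)
river: ρ → (-1,9,2)
river: ρ → (2,7,-5)
river: ρ → (-5,3,4)
river: ρ → (4,5,-4)
river: ρ → (-4,3,5)
river: ρ → (5,7,-2)
river: ρ → (-2,9,1)
river: ρ → (1,9,-2)
river: ρ → (-2,7,5)
ρ-cycle length = 14 (tail of 1 descent step not counted)

14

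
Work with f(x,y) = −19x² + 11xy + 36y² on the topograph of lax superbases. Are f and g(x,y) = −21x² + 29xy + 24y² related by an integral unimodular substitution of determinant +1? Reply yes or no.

D₁ = 2857, D₂ = 2857
river cycle of f (length 42): (-19, 49, 6), (6, 47, -27), (-27, 7, 26), (26, 45, -8), (-8, 51, 8), (8, 45, -26), (-26, 7, 27), (27, 47, -6), (-6, 49, 19), (19, 27, -28), … (32 more)
river cycle of g (length 46): (24, 19, -26), (-26, 33, 17), (17, 35, -24), (-24, 13, 28), (28, 43, -9), (-9, 47, 18), (18, 25, -31), (-31, 37, 12), (12, 35, -34), (-34, 33, 13), … (36 more)
cycles differ ⇒ inequivalent

no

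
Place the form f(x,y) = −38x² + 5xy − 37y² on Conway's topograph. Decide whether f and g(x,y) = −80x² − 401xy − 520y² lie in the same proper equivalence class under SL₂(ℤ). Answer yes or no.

D₁ = -5599, D₂ = -5599
f is negative-definite; reduce −f:
−f: flip: (38,-5,37)→(37,5,38)
−f: reduced (well bottom): (37,5,38) with a≤c, −a<b≤a
flip sign back: reduced form of f is (-37,-5,-38)
g is negative-definite; reduce −g:
−g: translate: b→-79 (≡401 mod 160), so (80,401,520)→(80,-79,37)
−g: flip: (80,-79,37)→(37,79,80)
−g: translate: b→5 (≡79 mod 74), so (37,79,80)→(37,5,38)
−g: reduced (well bottom): (37,5,38) with a≤c, −a<b≤a
flip sign back: reduced form of g is (-37,-5,-38)
reduced forms (-37, -5, -38) vs (-37, -5, -38) ⇒ equivalent

yes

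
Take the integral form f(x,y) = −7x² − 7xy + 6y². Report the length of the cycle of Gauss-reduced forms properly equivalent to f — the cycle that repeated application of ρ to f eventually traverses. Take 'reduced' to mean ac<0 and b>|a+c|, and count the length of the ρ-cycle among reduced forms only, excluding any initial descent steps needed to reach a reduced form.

D = 217, ⌊√D⌋ = 14
descent: ρ → (6,7,-7)  [lands on river]
river: ρ → (-7,7,6)
river: ρ → (6,5,-8)
river: ρ → (-8,11,3)
river: ρ → (3,13,-4)
river: ρ → (-4,11,6)
river: ρ → (6,13,-2)
river: ρ → (-2,11,12)
river: ρ → (12,13,-1)
river: ρ → (-1,13,12)
river: ρ → (12,11,-2)
river: ρ → (-2,13,6)
river: ρ → (6,11,-4)
river: ρ → (-4,13,3)
river: ρ → (3,11,-8)
river: ρ → (-8,5,6)
ρ-cycle length = 16 (tail of 1 descent step not counted)

16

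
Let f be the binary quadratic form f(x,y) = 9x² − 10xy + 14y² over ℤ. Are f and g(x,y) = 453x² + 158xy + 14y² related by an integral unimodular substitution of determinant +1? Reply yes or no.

D₁ = -404, D₂ = -404
f: translate: b→8 (≡-10 mod 18), so (9,-10,14)→(9,8,13)
f: reduced (well bottom): (9,8,13) with a≤c, −a<b≤a
g: flip: (453,158,14)→(14,-158,453)
g: translate: b→10 (≡-158 mod 28), so (14,-158,453)→(14,10,9)
g: flip: (14,10,9)→(9,-10,14)
g: translate: b→8 (≡-10 mod 18), so (9,-10,14)→(9,8,13)
g: reduced (well bottom): (9,8,13) with a≤c, −a<b≤a
reduced forms (9, 8, 13) vs (9, 8, 13) ⇒ equivalent

yes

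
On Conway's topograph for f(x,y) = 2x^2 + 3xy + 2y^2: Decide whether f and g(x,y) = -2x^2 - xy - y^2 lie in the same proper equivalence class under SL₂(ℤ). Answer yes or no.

D₁ = -7, D₂ = -7
f: translate: b→-1 (≡3 mod 4), so (2,3,2)→(2,-1,1)
f: flip: (2,-1,1)→(1,1,2)
f: reduced (well bottom): (1,1,2) with a≤c, −a<b≤a
g is negative-definite; reduce −g:
−g: flip: (2,1,1)→(1,-1,2)
−g: translate: b→1 (≡-1 mod 2), so (1,-1,2)→(1,1,2)
−g: reduced (well bottom): (1,1,2) with a≤c, −a<b≤a
flip sign back: reduced form of g is (-1,-1,-2)
reduced forms (1, 1, 2) vs (-1, -1, -2) ⇒ inequivalent

no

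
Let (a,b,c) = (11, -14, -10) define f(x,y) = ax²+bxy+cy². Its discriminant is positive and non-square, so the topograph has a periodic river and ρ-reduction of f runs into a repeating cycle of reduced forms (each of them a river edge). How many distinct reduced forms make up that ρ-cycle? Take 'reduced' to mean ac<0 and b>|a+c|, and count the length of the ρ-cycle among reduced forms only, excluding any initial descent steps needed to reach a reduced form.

D = 636, ⌊√D⌋ = 25
descent: ρ → (-10,14,11)  [lands on river]
river: ρ → (11,8,-13)
river: ρ → (-13,18,6)
river: ρ → (6,18,-13)
river: ρ → (-13,8,11)
river: ρ → (11,14,-10)
river: ρ → (-10,6,15)
river: ρ → (15,24,-1)
river: ρ → (-1,24,15)
river: ρ → (15,6,-10)
ρ-cycle length = 10 (tail of 1 descent step not counted)

10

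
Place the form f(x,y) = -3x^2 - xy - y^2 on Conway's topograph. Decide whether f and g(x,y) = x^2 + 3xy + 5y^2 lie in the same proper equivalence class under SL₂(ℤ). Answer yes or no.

D₁ = -11, D₂ = -11
f is negative-definite; reduce −f:
−f: flip: (3,1,1)→(1,-1,3)
−f: translate: b→1 (≡-1 mod 2), so (1,-1,3)→(1,1,3)
−f: reduced (well bottom): (1,1,3) with a≤c, −a<b≤a
flip sign back: reduced form of f is (-1,-1,-3)
g: translate: b→1 (≡3 mod 2), so (1,3,5)→(1,1,3)
g: reduced (well bottom): (1,1,3) with a≤c, −a<b≤a
reduced forms (-1, -1, -3) vs (1, 1, 3) ⇒ inequivalent

no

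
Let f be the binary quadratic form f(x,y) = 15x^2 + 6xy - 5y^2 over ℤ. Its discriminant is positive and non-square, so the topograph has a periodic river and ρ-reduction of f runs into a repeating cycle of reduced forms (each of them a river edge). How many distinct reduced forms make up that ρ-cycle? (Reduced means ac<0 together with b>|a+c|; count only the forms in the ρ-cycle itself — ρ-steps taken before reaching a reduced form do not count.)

D = 336, ⌊√D⌋ = 18
descent: ρ → (-5,14,7)  [lands on river]
river: ρ → (7,14,-5)
river: ρ → (-5,16,4)
river: ρ → (4,16,-5)
ρ-cycle length = 4 (tail of 1 descent step not counted)

4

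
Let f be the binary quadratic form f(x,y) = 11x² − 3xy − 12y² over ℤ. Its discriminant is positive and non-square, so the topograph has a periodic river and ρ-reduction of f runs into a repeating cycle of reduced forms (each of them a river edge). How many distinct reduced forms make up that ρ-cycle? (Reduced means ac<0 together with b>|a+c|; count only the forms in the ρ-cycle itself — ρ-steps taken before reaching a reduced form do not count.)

D = 537, ⌊√D⌋ = 23
descent: ρ → (-12,3,11)  [lands on river]
river: ρ → (11,19,-4)
river: ρ → (-4,21,6)
river: ρ → (6,15,-13)
river: ρ → (-13,11,8)
river: ρ → (8,21,-3)
river: ρ → (-3,21,8)
river: ρ → (8,11,-13)
river: ρ → (-13,15,6)
river: ρ → (6,21,-4)
river: ρ → (-4,19,11)
river: ρ → (11,3,-12)
river: ρ → (-12,21,2)
river: ρ → (2,23,-1)
river: ρ → (-1,23,2)
river: ρ → (2,21,-12)
ρ-cycle length = 16 (tail of 1 descent step not counted)

16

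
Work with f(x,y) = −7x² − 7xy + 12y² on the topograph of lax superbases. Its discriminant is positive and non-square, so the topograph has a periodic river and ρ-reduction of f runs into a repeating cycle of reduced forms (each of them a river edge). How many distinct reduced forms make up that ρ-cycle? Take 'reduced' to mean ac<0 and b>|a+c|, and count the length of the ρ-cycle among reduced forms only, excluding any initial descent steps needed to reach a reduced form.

D = 385, ⌊√D⌋ = 19
descent: ρ → (12,7,-7)  [lands on river]
river: ρ → (-7,7,12)
river: ρ → (12,17,-2)
river: ρ → (-2,19,3)
river: ρ → (3,17,-8)
river: ρ → (-8,15,5)
river: ρ → (5,15,-8)
river: ρ → (-8,17,3)
river: ρ → (3,19,-2)
river: ρ → (-2,17,12)
ρ-cycle length = 10 (tail of 1 descent step not counted)

10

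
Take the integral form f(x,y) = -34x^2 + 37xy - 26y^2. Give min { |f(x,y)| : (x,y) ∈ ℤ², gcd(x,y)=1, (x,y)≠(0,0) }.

translate: b→31 (≡-37 mod 68), so (34,-37,26)→(34,31,23)
flip: (34,31,23)→(23,-31,34)
translate: b→15 (≡-31 mod 46), so (23,-31,34)→(23,15,26)
reduced (well bottom): (23,15,26) with a≤c, −a<b≤a
well minimum |f| = |-23| = 23 (negative-definite)

23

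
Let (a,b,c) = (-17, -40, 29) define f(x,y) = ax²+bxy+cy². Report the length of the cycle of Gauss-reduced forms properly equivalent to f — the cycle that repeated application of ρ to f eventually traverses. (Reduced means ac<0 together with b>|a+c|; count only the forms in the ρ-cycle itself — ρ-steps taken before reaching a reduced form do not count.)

D = 3572, ⌊√D⌋ = 59
descent: ρ → (29,40,-17)  [lands on river]
river: ρ → (-17,28,41)
river: ρ → (41,54,-4)
river: ρ → (-4,58,13)
river: ρ → (13,46,-28)
river: ρ → (-28,10,31)
river: ρ → (31,52,-7)
river: ρ → (-7,46,52)
river: ρ → (52,58,-1)
river: ρ → (-1,58,52)
river: ρ → (52,46,-7)
river: ρ → (-7,52,31)
river: ρ → (31,10,-28)
river: ρ → (-28,46,13)
river: ρ → (13,58,-4)
river: ρ → (-4,54,41)
river: ρ → (41,28,-17)
river: ρ → (-17,40,29)
river: ρ → (29,18,-28)
river: ρ → (-28,38,19)
river: ρ → (19,38,-28)
river: ρ → (-28,18,29)
ρ-cycle length = 22 (tail of 1 descent step not counted)

22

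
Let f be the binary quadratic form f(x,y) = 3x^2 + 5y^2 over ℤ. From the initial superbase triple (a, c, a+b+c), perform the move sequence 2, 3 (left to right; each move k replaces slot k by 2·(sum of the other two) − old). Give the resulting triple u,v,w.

start (3,5,8) = (f(1,0),f(0,1),f(1,1))
replace slot 2: 2·(3+8) − 5 = 17 → (3,17,8)
replace slot 3: 2·(3+17) − 8 = 32 → (3,17,32)

3,17,32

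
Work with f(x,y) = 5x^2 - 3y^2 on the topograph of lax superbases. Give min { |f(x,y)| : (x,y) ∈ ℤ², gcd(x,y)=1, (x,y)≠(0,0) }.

descent: ρ → (-3,6,2)  [lands on river]
river: ρ → (2,6,-3)
closes: descent 1, river 2
min |a| on river = 2

2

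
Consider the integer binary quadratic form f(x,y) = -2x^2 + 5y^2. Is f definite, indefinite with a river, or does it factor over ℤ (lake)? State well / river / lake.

D = b²−4ac = 0² − 4·(-2)·5 = 40
D > 0 non-square ⇒ indefinite ⇒ periodic river

river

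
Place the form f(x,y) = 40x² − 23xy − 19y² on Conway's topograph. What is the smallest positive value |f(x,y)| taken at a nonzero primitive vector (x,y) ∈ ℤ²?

descent: ρ → (-19,23,40)  [lands on river]
river: ρ → (40,57,-2)
river: ρ → (-2,59,11)
river: ρ → (11,51,-22)
river: ρ → (-22,37,25)
river: ρ → (25,13,-34)
river: ρ → (-34,55,4)
river: ρ → (4,57,-20)
river: ρ → (-20,23,38)
river: ρ → (38,53,-5)
river: ρ → (-5,57,16)
river: ρ → (16,39,-32)
river: ρ → (-32,25,23)
river: ρ → (23,21,-34)
river: ρ → (-34,47,10)
river: ρ → (10,53,-19)
closes: descent 1, river 16
min |a| on river = 2

2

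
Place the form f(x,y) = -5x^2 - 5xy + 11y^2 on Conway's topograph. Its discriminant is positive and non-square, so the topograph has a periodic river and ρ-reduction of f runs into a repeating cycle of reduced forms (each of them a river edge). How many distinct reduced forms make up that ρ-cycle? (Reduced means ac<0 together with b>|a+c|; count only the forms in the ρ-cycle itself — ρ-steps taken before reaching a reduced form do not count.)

D = 245, ⌊√D⌋ = 15
descent: ρ → (11,5,-5)
descent: ρ → (-5,15,1)  [lands on river]
river: ρ → (1,15,-5)
ρ-cycle length = 2 (tail of 2 descent steps not counted)

2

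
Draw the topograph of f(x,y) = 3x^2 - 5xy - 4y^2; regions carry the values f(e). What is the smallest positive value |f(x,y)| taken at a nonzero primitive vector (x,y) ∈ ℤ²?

descent: ρ → (-4,5,3)  [lands on river]
river: ρ → (3,7,-2)
river: ρ → (-2,5,6)
river: ρ → (6,7,-1)
river: ρ → (-1,7,6)
river: ρ → (6,5,-2)
river: ρ → (-2,7,3)
river: ρ → (3,5,-4)
river: ρ → (-4,3,4)
river: ρ → (4,5,-3)
river: ρ → (-3,7,2)
river: ρ → (2,5,-6)
river: ρ → (-6,7,1)
river: ρ → (1,7,-6)
river: ρ → (-6,5,2)
river: ρ → (2,7,-3)
river: ρ → (-3,5,4)
river: ρ → (4,3,-4)
closes: descent 1, river 18
min |a| on river = 1

1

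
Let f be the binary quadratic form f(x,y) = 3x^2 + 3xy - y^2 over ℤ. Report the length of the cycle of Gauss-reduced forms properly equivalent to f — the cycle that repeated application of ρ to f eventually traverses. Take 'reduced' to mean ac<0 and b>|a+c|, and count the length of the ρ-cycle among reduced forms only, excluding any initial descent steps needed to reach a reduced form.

D = 21, ⌊√D⌋ = 4
river: ρ → (-1,3,3)
river: ρ → (3,3,-1)
ρ-cycle length = 2 (tail of 0 descent steps not counted)

2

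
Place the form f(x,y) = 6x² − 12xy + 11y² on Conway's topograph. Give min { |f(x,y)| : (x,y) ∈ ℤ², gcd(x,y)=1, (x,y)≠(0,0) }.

translate: b→0 (≡-12 mod 12), so (6,-12,11)→(6,0,5)
flip: (6,0,5)→(5,0,6)
reduced (well bottom): (5,0,6) with a≤c, −a<b≤a
well minimum = a = 5

5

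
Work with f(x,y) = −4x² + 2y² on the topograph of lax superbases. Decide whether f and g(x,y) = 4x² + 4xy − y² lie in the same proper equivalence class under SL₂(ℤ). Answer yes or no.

D₁ = 32, D₂ = 32
river cycle of f (length 2): (2, 4, -2), (-2, 4, 2)
river cycle of g (length 2): (-1, 4, 4), (4, 4, -1)
cycles differ ⇒ inequivalent

no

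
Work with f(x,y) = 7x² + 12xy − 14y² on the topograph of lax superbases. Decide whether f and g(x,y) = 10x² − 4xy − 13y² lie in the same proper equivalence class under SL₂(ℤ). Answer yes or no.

D₁ = 536, D₂ = 536
river cycle of f (length 14): (-14, 16, 5), (5, 14, -17), (-17, 20, 2), (2, 20, -17), (-17, 14, 5), (5, 16, -14), (-14, 12, 7), (7, 16, -10), (-10, 4, 13), (13, 22, -1), … (4 more)
river cycle of g (length 14): (-13, 4, 10), (10, 16, -7), (-7, 12, 14), (14, 16, -5), (-5, 14, 17), (17, 20, -2), (-2, 20, 17), (17, 14, -5), (-5, 16, 14), (14, 12, -7), … (4 more)
cycles differ ⇒ inequivalent

no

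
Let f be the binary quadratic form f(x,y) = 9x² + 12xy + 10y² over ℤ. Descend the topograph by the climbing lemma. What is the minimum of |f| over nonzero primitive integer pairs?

translate: b→-6 (≡12 mod 18), so (9,12,10)→(9,-6,7)
flip: (9,-6,7)→(7,6,9)
reduced (well bottom): (7,6,9) with a≤c, −a<b≤a
well minimum = a = 7

7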